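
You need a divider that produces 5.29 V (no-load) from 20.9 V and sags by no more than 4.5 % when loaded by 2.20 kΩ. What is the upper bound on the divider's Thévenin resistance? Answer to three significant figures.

R_th ≤ 104 Ω

Loading drop = R_th/(R_th + R_L) ≤ 0.0450, so R_th ≤ R_L · ε/(1−ε) = 2.20 kΩ × 0.0450/0.9550 = 104 Ω.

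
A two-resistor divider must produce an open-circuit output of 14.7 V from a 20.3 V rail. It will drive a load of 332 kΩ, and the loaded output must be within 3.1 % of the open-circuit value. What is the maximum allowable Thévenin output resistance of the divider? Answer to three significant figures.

R_th ≤ 10.6 kΩ

Loading drop = R_th/(R_th + R_L) ≤ 0.0310, so R_th ≤ R_L · ε/(1−ε) = 332 kΩ × 0.0310/0.9690 = 10.6 kΩ.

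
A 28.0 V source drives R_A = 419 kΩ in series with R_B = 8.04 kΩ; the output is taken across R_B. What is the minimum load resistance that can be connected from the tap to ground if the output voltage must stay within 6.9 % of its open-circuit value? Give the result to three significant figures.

Output resistance R_th = R_A‖R_B = (419 × 8.04)/427.0 = 7.889 kΩ.
The fractional drop is R_th/(R_th + R_L); requiring this ≤ 0.0690 gives R_L ≥ R_th(1/0.0690 − 1) = 7.889 × 13.49 = 106 kΩ.

R_L(min) ≈ 106 kΩ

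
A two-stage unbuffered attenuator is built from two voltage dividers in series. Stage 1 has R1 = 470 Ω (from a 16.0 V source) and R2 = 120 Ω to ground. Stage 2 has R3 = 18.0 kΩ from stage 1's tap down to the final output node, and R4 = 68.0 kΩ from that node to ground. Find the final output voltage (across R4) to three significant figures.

Stage 2 presents R3+R4 = 86000 Ω as a load on stage 1's tap.
Stage 1's lower leg becomes R2‖(R3+R4) = 119.8 Ω, so V_mid = 16.0 × 119.8/589.8 = 3.251 V.
Stage 2 is itself unloaded: V_out = V_mid × R4/(R3+R4) = 3.251 × 68000/86000 = 2.57 V.

V_out ≈ 2.57 V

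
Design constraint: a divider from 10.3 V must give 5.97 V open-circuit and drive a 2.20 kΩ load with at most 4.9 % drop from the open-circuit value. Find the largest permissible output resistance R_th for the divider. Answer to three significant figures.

Loading drop = R_th/(R_th + R_L) ≤ 0.0490, so R_th ≤ R_L · ε/(1−ε) = 2.20 kΩ × 0.0490/0.9510 = 113 Ω.
(Any R1, R2 with R2/(R1+R2) = 0.580 and R1‖R2 ≤ 113 Ω will meet the spec.)

R_th ≤ 113 Ω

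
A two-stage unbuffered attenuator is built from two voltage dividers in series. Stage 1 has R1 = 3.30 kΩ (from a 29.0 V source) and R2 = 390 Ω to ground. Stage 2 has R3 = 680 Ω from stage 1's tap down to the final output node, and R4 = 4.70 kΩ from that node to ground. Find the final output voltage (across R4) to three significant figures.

V_out ≈ 2.51 V

Stage 2 presents R3+R4 = 5380 Ω as a load on stage 1's tap.
Stage 1's lower leg becomes R2‖(R3+R4) = 363.6 Ω, so V_mid = 29.0 × 363.6/3664 = 2.878 V.
Stage 2 is itself unloaded: V_out = V_mid × R4/(R3+R4) = 2.878 × 4700/5380 = 2.51 V.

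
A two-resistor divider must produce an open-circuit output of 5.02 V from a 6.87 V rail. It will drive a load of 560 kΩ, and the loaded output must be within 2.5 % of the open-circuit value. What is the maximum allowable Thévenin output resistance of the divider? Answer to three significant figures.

Loading drop = R_th/(R_th + R_L) ≤ 0.0250, so R_th ≤ R_L · ε/(1−ε) = 560 kΩ × 0.0250/0.9750 = 14.4 kΩ.

R_th ≤ 14.4 kΩ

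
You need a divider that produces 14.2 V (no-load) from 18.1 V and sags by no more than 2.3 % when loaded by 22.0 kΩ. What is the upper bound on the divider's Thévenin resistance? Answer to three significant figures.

R_th ≤ 518 Ω

Loading drop = R_th/(R_th + R_L) ≤ 0.0230, so R_th ≤ R_L · ε/(1−ε) = 22.0 kΩ × 0.0230/0.9770 = 518 Ω.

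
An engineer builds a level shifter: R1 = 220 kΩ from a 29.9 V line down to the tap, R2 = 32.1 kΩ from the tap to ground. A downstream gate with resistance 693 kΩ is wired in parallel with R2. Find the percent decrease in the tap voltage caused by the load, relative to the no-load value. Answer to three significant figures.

The divider's output (Thévenin) resistance is R1‖R2 = 28.01 kΩ.
Fractional drop under load = R_th/(R_th + R_L) = 28.01 / (28.01 + 693) = 0.03885.
So the output falls by 3.89 %.

3.89 %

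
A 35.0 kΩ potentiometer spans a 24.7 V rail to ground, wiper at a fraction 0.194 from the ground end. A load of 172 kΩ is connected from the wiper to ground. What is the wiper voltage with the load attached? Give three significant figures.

The wiper splits the pot into (1−α)R = 28.21 kΩ above and αR = 6.790 kΩ below.
Lower section ‖ load = 6.532 kΩ.
V_wiper = 24.7 × 6.532/(28.21 + 6.532) = 4.64 V.

V ≈ 4.64 V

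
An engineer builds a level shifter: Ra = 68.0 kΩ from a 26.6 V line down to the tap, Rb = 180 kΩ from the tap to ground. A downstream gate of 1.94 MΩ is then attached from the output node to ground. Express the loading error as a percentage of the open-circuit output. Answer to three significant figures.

The divider's output (Thévenin) resistance is Ra‖Rb = 49.35 kΩ.
Fractional drop under load = R_th/(R_th + R_L) = 49.35 / (49.35 + 1940) = 0.02481.
So the output falls by 2.48 %.

2.48 %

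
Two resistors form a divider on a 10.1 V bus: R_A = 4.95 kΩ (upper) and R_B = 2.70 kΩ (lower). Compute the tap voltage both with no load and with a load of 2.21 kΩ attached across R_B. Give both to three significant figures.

Unloaded: 3.56 V; loaded: 1.99 V

Open-circuit: V = 10.1 × 2.70/(4.95 + 2.70) = 3.56 V.
With the load, R_B becomes R_B‖R_L = 1.215 kΩ, so V = 10.1 × 1.215/6.165 = 1.99 V.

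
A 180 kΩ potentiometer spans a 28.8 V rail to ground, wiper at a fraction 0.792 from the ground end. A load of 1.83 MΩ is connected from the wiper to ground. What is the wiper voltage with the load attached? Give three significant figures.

The wiper splits the pot into (1−α)R = 37.44 kΩ above and αR = 142.6 kΩ below.
Lower section ‖ load = 132.3 kΩ.
V_wiper = 28.8 × 132.3/(37.44 + 132.3) = 22.4 V.

V ≈ 22.4 V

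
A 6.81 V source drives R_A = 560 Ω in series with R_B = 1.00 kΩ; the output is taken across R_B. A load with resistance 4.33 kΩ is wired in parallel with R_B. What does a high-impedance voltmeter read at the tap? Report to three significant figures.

The load sits in parallel with R_B: R_B‖R_L = (1000 × 4330) / (1000 + 4330) = 812.4 Ω.
V_out = 6.81 × 812.4 / (560 + 812.4) = 6.81 × 812.4/1372 = 4.03 V.

V_out ≈ 4.03 V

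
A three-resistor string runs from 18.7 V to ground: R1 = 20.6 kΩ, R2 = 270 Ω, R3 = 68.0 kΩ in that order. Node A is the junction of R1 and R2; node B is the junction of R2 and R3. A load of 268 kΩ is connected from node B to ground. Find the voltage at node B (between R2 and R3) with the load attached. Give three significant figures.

V ≈ 13.5 V

At node B, R3 is in parallel with the load: R3‖R_L = 54240 Ω.
Below node A the resistance is R2 + (R3‖R_L) = 54510 Ω, so V_A = 18.7 × 54510/75110 = 13.57 V.
Then V_B = V_A × (R3‖R_L)/(R2 + R3‖R_L) = 13.57 × 54240/54510 = 13.5 V.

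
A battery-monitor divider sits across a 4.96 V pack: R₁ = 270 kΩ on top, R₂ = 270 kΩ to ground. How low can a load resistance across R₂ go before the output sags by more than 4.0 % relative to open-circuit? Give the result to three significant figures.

R_L(min) ≈ 3.24 MΩ

Output resistance R_th = R₁‖R₂ = (270 × 270)/540.0 = 135.0 kΩ.
The fractional drop is R_th/(R_th + R_L); requiring this ≤ 0.0400 gives R_L ≥ R_th(1/0.0400 − 1) = 135.0 × 24.00 = 3.24 MΩ.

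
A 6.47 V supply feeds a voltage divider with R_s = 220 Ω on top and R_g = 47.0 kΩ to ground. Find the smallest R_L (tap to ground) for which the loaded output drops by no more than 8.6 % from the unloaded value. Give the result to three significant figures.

R_L(min) ≈ 2.33 kΩ

Output resistance R_th = R_s‖R_g = (220 × 47000)/47220 = 219.0 Ω.
The fractional drop is R_th/(R_th + R_L); requiring this ≤ 0.0860 gives R_L ≥ R_th(1/0.0860 − 1) = 219.0 × 10.63 = 2.33 kΩ.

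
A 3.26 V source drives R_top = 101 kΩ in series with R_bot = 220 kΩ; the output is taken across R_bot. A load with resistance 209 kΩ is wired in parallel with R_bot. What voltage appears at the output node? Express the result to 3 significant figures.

The load sits in parallel with R_bot: R_bot‖R_L = (220 × 209) / (220 + 209) = 107.2 kΩ.
V_out = 3.26 × 107.2 / (101 + 107.2) = 3.26 × 107.2/208.2 = 1.68 V.

V_out ≈ 1.68 V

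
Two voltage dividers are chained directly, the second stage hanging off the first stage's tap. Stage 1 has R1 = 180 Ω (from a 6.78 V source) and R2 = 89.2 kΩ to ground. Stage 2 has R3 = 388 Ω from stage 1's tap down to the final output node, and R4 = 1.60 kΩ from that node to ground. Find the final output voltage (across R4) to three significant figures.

Stage 2 presents R3+R4 = 1988 Ω as a load on stage 1's tap.
Stage 1's lower leg becomes R2‖(R3+R4) = 1945 Ω, so V_mid = 6.78 × 1945/2125 = 6.206 V.
Stage 2 is itself unloaded: V_out = V_mid × R4/(R3+R4) = 6.206 × 1600/1988 = 4.99 V.

V_out ≈ 4.99 V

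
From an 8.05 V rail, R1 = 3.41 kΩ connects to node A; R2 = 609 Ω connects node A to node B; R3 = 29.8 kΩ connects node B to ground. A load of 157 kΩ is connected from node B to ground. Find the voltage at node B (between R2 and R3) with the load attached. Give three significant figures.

V ≈ 6.94 V

At node B, R3 is in parallel with the load: R3‖R_L = 25050 Ω.
Below node A the resistance is R2 + (R3‖R_L) = 25660 Ω, so V_A = 8.05 × 25660/29070 = 7.106 V.
Then V_B = V_A × (R3‖R_L)/(R2 + R3‖R_L) = 7.106 × 25050/25660 = 6.94 V.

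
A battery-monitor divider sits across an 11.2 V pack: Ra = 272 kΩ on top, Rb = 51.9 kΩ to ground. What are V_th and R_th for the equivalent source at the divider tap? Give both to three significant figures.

V_th is the open-circuit tap voltage: 11.2 × 51.9/(272 + 51.9) = 1.79 V.
With the supply zeroed, Ra and Rb appear in parallel from the tap: R_th = Ra‖Rb = (272 × 51.9)/323.9 = 43.6 kΩ.

V_th = 1.79 V, R_th = 43.6 kΩ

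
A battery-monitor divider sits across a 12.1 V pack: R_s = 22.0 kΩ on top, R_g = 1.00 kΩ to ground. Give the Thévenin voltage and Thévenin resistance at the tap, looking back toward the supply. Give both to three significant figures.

V_th is the open-circuit tap voltage: 12.1 × 1.00/(22.0 + 1.00) = 0.526 V.
With the supply zeroed, R_s and R_g appear in parallel from the tap: R_th = R_s‖R_g = (22.0 × 1.00)/23.00 = 957 Ω.

V_th = 0.526 V, R_th = 957 Ω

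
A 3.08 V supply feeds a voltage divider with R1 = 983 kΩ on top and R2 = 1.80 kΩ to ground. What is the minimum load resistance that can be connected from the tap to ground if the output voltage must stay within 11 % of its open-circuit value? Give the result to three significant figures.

R_L(min) ≈ 14.5 kΩ

Output resistance R_th = R1‖R2 = (983 × 1.80)/984.8 = 1.797 kΩ.
The fractional drop is R_th/(R_th + R_L); requiring this ≤ 0.110 gives R_L ≥ R_th(1/0.110 − 1) = 1.797 × 8.091 = 14.5 kΩ.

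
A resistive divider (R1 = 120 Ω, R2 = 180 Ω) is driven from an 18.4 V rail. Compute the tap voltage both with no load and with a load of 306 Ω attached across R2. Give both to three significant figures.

Open-circuit: V = 18.4 × 180/(120 + 180) = 11.0 V.
With the load, R2 becomes R2‖R_L = 113.3 Ω, so V = 18.4 × 113.3/233.3 = 8.94 V.

Unloaded: 11.0 V; loaded: 8.94 V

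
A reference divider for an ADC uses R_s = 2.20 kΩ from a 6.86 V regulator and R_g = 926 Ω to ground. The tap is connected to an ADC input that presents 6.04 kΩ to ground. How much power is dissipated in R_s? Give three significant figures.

P ≈ 11.5 mW

Total resistance from the source is R_s + (R_g‖R_L) = 3003 Ω, so I = 6.86/3003 Ω = 2.284 mA.
P = I²·R_s = (2.284 mA)² × 2.20 kΩ = 11.5 mW.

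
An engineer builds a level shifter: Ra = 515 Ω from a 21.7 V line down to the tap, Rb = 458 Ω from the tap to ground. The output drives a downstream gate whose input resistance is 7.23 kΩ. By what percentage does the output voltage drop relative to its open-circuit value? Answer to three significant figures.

The divider's output (Thévenin) resistance is Ra‖Rb = 242.4 Ω.
Fractional drop under load = R_th/(R_th + R_L) = 242.4 / (242.4 + 7230) = 0.03244.
So the output falls by 3.24 %.

3.24 %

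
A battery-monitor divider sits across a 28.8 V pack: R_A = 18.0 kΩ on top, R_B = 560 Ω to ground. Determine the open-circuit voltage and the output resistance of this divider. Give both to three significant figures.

V_th is the open-circuit tap voltage: 28.8 × 560/(18000 + 560) = 0.869 V.
With the supply zeroed, R_A and R_B appear in parallel from the tap: R_th = R_A‖R_B = (18000 × 560)/18560 = 543 Ω.

V_th = 0.869 V, R_th = 543 Ω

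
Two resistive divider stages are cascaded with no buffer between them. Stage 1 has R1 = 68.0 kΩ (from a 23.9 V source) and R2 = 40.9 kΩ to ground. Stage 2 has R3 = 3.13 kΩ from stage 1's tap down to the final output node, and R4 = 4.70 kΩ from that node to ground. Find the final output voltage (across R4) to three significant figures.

V_out ≈ 1.26 V

Stage 2 presents R3+R4 = 7.830 kΩ as a load on stage 1's tap.
Stage 1's lower leg becomes R2‖(R3+R4) = 6.572 kΩ, so V_mid = 23.9 × 6.572/74.57 = 2.106 V.
Stage 2 is itself unloaded: V_out = V_mid × R4/(R3+R4) = 2.106 × 4.70/7.830 = 1.26 V.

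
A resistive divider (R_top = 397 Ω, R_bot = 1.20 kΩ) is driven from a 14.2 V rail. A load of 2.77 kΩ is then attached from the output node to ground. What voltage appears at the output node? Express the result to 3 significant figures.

V_out ≈ 9.63 V

The load sits in parallel with R_bot: R_bot‖R_L = (1200 × 2770) / (1200 + 2770) = 837.3 Ω.
V_out = 14.2 × 837.3 / (397 + 837.3) = 14.2 × 837.3/1234 = 9.63 V.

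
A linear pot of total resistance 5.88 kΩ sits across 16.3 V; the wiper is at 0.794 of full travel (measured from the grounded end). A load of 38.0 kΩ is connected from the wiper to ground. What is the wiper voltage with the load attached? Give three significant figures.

V ≈ 12.6 V

The wiper splits the pot into (1−α)R = 1.211 kΩ above and αR = 4.669 kΩ below.
Lower section ‖ load = 4.158 kΩ.
V_wiper = 16.3 × 4.158/(1.211 + 4.158) = 12.6 V.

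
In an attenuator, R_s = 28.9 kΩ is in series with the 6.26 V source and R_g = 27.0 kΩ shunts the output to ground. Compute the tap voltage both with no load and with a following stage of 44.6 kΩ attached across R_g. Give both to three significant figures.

Open-circuit: V = 6.26 × 27.0/(28.9 + 27.0) = 3.02 V.
With the load, R_g becomes R_g‖R_L = 16.82 kΩ, so V = 6.26 × 16.82/45.72 = 2.30 V.

Unloaded: 3.02 V; loaded: 2.30 V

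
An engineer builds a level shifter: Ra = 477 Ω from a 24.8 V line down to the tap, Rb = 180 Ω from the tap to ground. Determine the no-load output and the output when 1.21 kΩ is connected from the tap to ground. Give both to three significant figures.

Open-circuit: V = 24.8 × 180/(477 + 180) = 6.79 V.
With the load, Rb becomes Rb‖R_L = 156.7 Ω, so V = 24.8 × 156.7/633.7 = 6.13 V.

Unloaded: 6.79 V; loaded: 6.13 V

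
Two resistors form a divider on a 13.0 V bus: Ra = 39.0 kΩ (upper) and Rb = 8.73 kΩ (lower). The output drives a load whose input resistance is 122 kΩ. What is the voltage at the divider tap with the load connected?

The load sits in parallel with Rb: Rb‖R_L = (8.73 × 122) / (8.73 + 122) = 8.147 kΩ.
V_out = 13.0 × 8.147 / (39.0 + 8.147) = 13.0 × 8.147/47.15 = 2.25 V.
(Unloaded it would have been 2.38 V.)

V_out ≈ 2.25 V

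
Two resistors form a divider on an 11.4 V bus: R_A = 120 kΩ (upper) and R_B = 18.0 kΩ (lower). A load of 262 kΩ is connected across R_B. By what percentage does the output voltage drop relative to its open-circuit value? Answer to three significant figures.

The divider's output (Thévenin) resistance is R_A‖R_B = 15.65 kΩ.
Fractional drop under load = R_th/(R_th + R_L) = 15.65 / (15.65 + 262) = 0.05637.
So the output falls by 5.64 %.

5.64 %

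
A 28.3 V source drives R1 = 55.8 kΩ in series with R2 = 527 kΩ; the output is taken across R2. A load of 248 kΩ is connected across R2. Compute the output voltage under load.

The load sits in parallel with R2: R2‖R_L = (527 × 248) / (527 + 248) = 168.6 kΩ.
V_out = 28.3 × 168.6 / (55.8 + 168.6) = 28.3 × 168.6/224.4 = 21.3 V.

V_out ≈ 21.3 V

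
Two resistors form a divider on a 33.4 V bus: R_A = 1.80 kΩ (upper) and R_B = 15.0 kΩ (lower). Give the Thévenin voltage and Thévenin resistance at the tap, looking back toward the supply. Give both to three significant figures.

V_th = 29.8 V, R_th = 1.61 kΩ

V_th is the open-circuit tap voltage: 33.4 × 15.0/(1.80 + 15.0) = 29.8 V.
With the supply zeroed, R_A and R_B appear in parallel from the tap: R_th = R_A‖R_B = (1.80 × 15.0)/16.80 = 1.61 kΩ.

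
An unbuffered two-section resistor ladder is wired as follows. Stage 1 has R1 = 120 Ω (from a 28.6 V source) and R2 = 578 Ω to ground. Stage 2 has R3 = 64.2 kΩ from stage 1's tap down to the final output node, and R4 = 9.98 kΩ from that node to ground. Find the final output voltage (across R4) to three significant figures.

V_out ≈ 3.18 V

Stage 2 presents R3+R4 = 74180 Ω as a load on stage 1's tap.
Stage 1's lower leg becomes R2‖(R3+R4) = 573.5 Ω, so V_mid = 28.6 × 573.5/693.5 = 23.65 V.
Stage 2 is itself unloaded: V_out = V_mid × R4/(R3+R4) = 23.65 × 9980/74180 = 3.18 V.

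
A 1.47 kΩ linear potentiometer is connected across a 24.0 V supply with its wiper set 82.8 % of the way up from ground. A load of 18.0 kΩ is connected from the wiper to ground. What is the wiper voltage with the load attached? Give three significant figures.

The wiper splits the pot into (1−α)R = 252.8 Ω above and αR = 1217 Ω below.
Lower section ‖ load = 1140 Ω.
V_wiper = 24.0 × 1140/(252.8 + 1140) = 19.6 V.

V ≈ 19.6 V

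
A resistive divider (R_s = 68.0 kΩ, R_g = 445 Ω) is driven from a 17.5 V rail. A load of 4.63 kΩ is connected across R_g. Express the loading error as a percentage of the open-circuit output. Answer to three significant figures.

8.72 %

The divider's output (Thévenin) resistance is R_s‖R_g = 442.1 Ω.
Fractional drop under load = R_th/(R_th + R_L) = 442.1 / (442.1 + 4630) = 0.08716.
So the output falls by 8.72 %.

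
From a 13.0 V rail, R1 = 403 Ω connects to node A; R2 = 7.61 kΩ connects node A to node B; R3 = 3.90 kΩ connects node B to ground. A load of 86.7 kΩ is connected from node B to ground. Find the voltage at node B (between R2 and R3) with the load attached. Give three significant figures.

V ≈ 4.13 V

At node B, R3 is in parallel with the load: R3‖R_L = 3732 Ω.
Below node A the resistance is R2 + (R3‖R_L) = 11340 Ω, so V_A = 13.0 × 11340/11750 = 12.55 V.
Then V_B = V_A × (R3‖R_L)/(R2 + R3‖R_L) = 12.55 × 3732/11340 = 4.13 V.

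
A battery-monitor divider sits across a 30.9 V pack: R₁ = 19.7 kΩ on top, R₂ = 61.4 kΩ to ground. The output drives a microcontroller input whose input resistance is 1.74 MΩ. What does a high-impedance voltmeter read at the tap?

The load sits in parallel with R₂: R₂‖R_L = (61.4 × 1740) / (61.4 + 1740) = 59.31 kΩ.
V_out = 30.9 × 59.31 / (19.7 + 59.31) = 30.9 × 59.31/79.01 = 23.2 V.

V_out ≈ 23.2 V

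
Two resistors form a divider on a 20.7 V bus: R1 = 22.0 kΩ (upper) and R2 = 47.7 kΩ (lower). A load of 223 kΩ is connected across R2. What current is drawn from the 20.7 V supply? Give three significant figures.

I ≈ 0.338 mA

R2‖R_L = 39.29 kΩ, so the source sees R1 + R2‖R_L = 61.29 kΩ.
I = 20.7 V / 61.29 kΩ = 0.338 mA.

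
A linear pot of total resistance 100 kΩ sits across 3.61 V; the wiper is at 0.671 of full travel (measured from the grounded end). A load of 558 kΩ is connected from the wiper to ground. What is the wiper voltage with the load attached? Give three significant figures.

V ≈ 2.33 V

The wiper splits the pot into (1−α)R = 32.90 kΩ above and αR = 67.10 kΩ below.
Lower section ‖ load = 59.90 kΩ.
V_wiper = 3.61 × 59.90/(32.90 + 59.90) = 2.33 V.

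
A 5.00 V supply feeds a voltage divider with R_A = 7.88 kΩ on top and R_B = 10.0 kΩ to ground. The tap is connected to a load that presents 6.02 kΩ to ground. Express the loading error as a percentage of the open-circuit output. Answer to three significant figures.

The divider's output (Thévenin) resistance is R_A‖R_B = 4.407 kΩ.
Fractional drop under load = R_th/(R_th + R_L) = 4.407 / (4.407 + 6.02) = 0.4227.
So the output falls by 42.3 %.

42.3 %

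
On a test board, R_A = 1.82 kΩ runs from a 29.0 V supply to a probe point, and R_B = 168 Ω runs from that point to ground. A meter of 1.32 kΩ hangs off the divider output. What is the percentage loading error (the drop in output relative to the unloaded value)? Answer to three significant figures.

10.4 %

The divider's output (Thévenin) resistance is R_A‖R_B = 153.8 Ω.
Fractional drop under load = R_th/(R_th + R_L) = 153.8 / (153.8 + 1320) = 0.1044.
So the output falls by 10.4 %.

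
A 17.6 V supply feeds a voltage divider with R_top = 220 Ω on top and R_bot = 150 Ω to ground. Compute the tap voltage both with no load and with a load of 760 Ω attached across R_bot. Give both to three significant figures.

Open-circuit: V = 17.6 × 150/(220 + 150) = 7.14 V.
With the load, R_bot becomes R_bot‖R_L = 125.3 Ω, so V = 17.6 × 125.3/345.3 = 6.39 V.

Unloaded: 7.14 V; loaded: 6.39 V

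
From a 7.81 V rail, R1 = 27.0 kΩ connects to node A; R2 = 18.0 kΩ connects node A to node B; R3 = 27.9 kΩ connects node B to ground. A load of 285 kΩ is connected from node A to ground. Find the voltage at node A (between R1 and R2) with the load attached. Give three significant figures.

Below node A the series string R2+R3 = 45.90 kΩ sits in parallel with the 285 kΩ load: 39.53 kΩ.
V_A = 7.81 × 39.53/(27.0 + 39.53) = 4.64 V.

V ≈ 4.64 V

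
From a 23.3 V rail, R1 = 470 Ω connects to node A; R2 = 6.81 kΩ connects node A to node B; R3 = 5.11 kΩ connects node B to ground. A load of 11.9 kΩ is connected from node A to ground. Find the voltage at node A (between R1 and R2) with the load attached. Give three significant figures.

Below node A the series string R2+R3 = 11920 Ω sits in parallel with the 11900 Ω load: 5955 Ω.
V_A = 23.3 × 5955/(470 + 5955) = 21.6 V.

V ≈ 21.6 V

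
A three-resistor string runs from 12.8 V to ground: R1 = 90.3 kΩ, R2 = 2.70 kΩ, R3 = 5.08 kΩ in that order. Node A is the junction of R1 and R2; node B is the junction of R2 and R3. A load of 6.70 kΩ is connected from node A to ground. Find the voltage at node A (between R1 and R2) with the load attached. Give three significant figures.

V ≈ 0.491 V

Below node A the series string R2+R3 = 7.780 kΩ sits in parallel with the 6.70 kΩ load: 3.600 kΩ.
V_A = 12.8 × 3.600/(90.3 + 3.600) = 0.491 V.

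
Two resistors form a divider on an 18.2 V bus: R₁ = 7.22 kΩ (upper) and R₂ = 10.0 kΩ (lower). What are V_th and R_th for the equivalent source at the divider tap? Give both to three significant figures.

V_th = 10.6 V, R_th = 4.19 kΩ

V_th is the open-circuit tap voltage: 18.2 × 10.0/(7.22 + 10.0) = 10.6 V.
With the supply zeroed, R₁ and R₂ appear in parallel from the tap: R_th = R₁‖R₂ = (7.22 × 10.0)/17.22 = 4.19 kΩ.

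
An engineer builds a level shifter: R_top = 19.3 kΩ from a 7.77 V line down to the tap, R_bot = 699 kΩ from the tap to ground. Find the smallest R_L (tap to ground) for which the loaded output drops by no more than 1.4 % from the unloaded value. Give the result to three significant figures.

R_L(min) ≈ 1.32 MΩ

Output resistance R_th = R_top‖R_bot = (19.3 × 699)/718.3 = 18.78 kΩ.
The fractional drop is R_th/(R_th + R_L); requiring this ≤ 0.0140 gives R_L ≥ R_th(1/0.0140 − 1) = 18.78 × 70.43 = 1.32 MΩ.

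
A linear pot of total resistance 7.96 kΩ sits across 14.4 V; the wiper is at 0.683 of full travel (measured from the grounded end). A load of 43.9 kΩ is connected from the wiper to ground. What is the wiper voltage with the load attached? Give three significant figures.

The wiper splits the pot into (1−α)R = 2.523 kΩ above and αR = 5.437 kΩ below.
Lower section ‖ load = 4.838 kΩ.
V_wiper = 14.4 × 4.838/(2.523 + 4.838) = 9.46 V.

V ≈ 9.46 V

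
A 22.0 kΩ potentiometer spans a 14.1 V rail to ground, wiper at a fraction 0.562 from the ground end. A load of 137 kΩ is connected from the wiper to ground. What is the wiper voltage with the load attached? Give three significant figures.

V ≈ 7.62 V

The wiper splits the pot into (1−α)R = 9.636 kΩ above and αR = 12.36 kΩ below.
Lower section ‖ load = 11.34 kΩ.
V_wiper = 14.1 × 11.34/(9.636 + 11.34) = 7.62 V.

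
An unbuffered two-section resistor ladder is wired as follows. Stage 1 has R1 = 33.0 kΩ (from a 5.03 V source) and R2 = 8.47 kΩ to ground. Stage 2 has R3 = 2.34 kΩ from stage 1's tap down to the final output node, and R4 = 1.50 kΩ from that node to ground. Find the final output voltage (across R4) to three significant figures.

Stage 2 presents R3+R4 = 3.840 kΩ as a load on stage 1's tap.
Stage 1's lower leg becomes R2‖(R3+R4) = 2.642 kΩ, so V_mid = 5.03 × 2.642/35.64 = 0.3729 V.
Stage 2 is itself unloaded: V_out = V_mid × R4/(R3+R4) = 0.3729 × 1.50/3.840 = 0.146 V.

V_out ≈ 0.146 V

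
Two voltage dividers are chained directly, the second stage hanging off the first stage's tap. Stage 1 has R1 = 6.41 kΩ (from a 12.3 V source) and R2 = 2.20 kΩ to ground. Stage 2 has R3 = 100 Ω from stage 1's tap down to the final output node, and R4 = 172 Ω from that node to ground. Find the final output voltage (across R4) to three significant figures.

Stage 2 presents R3+R4 = 272.0 Ω as a load on stage 1's tap.
Stage 1's lower leg becomes R2‖(R3+R4) = 242.1 Ω, so V_mid = 12.3 × 242.1/6652 = 0.4476 V.
Stage 2 is itself unloaded: V_out = V_mid × R4/(R3+R4) = 0.4476 × 172/272.0 = 0.283 V.

V_out ≈ 0.283 V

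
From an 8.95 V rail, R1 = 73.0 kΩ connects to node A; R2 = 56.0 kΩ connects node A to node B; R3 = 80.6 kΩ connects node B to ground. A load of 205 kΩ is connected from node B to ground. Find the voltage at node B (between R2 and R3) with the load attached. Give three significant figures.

At node B, R3 is in parallel with the load: R3‖R_L = 57.85 kΩ.
Below node A the resistance is R2 + (R3‖R_L) = 113.9 kΩ, so V_A = 8.95 × 113.9/186.9 = 5.453 V.
Then V_B = V_A × (R3‖R_L)/(R2 + R3‖R_L) = 5.453 × 57.85/113.9 = 2.77 V.

V ≈ 2.77 V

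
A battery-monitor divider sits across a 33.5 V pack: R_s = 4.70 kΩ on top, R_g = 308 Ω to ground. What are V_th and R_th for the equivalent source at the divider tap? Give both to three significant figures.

V_th is the open-circuit tap voltage: 33.5 × 308/(4700 + 308) = 2.06 V.
With the supply zeroed, R_s and R_g appear in parallel from the tap: R_th = R_s‖R_g = (4700 × 308)/5008 = 289 Ω.

V_th = 2.06 V, R_th = 289 Ω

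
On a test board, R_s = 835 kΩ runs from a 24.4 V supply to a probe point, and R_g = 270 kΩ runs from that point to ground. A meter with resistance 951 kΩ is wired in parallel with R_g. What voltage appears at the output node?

The load sits in parallel with R_g: R_g‖R_L = (270 × 951) / (270 + 951) = 210.3 kΩ.
V_out = 24.4 × 210.3 / (835 + 210.3) = 24.4 × 210.3/1045 = 4.91 V.

V_out ≈ 4.91 V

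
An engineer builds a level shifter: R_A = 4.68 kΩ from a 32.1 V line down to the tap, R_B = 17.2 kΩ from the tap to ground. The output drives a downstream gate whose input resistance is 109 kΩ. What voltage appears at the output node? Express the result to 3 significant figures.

The load sits in parallel with R_B: R_B‖R_L = (17.2 × 109) / (17.2 + 109) = 14.86 kΩ.
V_out = 32.1 × 14.86 / (4.68 + 14.86) = 32.1 × 14.86/19.54 = 24.4 V.
(Unloaded it would have been 25.2 V.)

V_out ≈ 24.4 V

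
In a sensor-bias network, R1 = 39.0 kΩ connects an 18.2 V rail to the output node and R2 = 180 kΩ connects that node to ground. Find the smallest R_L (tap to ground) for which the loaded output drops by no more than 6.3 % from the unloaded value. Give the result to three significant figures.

R_L(min) ≈ 477 kΩ

Output resistance R_th = R1‖R2 = (39.0 × 180)/219.0 = 32.05 kΩ.
The fractional drop is R_th/(R_th + R_L); requiring this ≤ 0.0630 gives R_L ≥ R_th(1/0.0630 − 1) = 32.05 × 14.87 = 477 kΩ.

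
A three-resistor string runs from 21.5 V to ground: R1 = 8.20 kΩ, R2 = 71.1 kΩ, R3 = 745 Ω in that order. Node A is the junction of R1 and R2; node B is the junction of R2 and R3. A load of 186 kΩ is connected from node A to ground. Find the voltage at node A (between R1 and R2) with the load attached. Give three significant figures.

V ≈ 18.6 V

Below node A the series string R2+R3 = 71840 Ω sits in parallel with the 186000 Ω load: 51830 Ω.
V_A = 21.5 × 51830/(8200 + 51830) = 18.6 V.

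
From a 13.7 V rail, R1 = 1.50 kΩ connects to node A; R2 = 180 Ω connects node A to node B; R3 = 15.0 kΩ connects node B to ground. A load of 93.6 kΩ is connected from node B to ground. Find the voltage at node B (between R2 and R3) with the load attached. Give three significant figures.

At node B, R3 is in parallel with the load: R3‖R_L = 12930 Ω.
Below node A the resistance is R2 + (R3‖R_L) = 13110 Ω, so V_A = 13.7 × 13110/14610 = 12.29 V.
Then V_B = V_A × (R3‖R_L)/(R2 + R3‖R_L) = 12.29 × 12930/13110 = 12.1 V.

V ≈ 12.1 V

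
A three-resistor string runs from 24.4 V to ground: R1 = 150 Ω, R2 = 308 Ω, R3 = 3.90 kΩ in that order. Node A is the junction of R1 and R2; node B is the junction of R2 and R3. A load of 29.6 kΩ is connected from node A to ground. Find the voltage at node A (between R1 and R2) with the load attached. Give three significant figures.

Below node A the series string R2+R3 = 4208 Ω sits in parallel with the 29600 Ω load: 3684 Ω.
V_A = 24.4 × 3684/(150 + 3684) = 23.4 V.

V ≈ 23.4 V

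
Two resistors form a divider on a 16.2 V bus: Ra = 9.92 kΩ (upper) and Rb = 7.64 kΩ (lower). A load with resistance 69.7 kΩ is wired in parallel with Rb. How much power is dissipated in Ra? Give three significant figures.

P ≈ 9.22 mW

Total resistance from the source is Ra + (Rb‖R_L) = 16.81 kΩ, so I = 16.2/16.81 kΩ = 0.9640 mA.
P = I²·Ra = (0.9640 mA)² × 9.92 kΩ = 9.22 mW.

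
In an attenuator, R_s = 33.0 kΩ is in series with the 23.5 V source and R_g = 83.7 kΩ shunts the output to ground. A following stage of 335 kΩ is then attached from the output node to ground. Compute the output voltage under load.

V_out ≈ 15.7 V

The load sits in parallel with R_g: R_g‖R_L = (83.7 × 335) / (83.7 + 335) = 66.97 kΩ.
V_out = 23.5 × 66.97 / (33.0 + 66.97) = 23.5 × 66.97/99.97 = 15.7 V.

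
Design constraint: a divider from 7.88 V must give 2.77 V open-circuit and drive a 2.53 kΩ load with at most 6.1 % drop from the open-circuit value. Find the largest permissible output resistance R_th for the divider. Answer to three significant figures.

Loading drop = R_th/(R_th + R_L) ≤ 0.0610, so R_th ≤ R_L · ε/(1−ε) = 2.53 kΩ × 0.0610/0.9390 = 164 Ω.

R_th ≤ 164 Ω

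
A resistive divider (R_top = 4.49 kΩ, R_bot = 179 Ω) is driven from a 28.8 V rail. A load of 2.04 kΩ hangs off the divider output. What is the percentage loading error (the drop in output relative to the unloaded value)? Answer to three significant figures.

7.78 %

The divider's output (Thévenin) resistance is R_top‖R_bot = 172.1 Ω.
Fractional drop under load = R_th/(R_th + R_L) = 172.1 / (172.1 + 2040) = 0.07782.
So the output falls by 7.78 %.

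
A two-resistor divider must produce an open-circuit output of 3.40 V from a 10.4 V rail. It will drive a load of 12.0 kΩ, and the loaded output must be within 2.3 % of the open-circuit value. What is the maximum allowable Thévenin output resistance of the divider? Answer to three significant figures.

Loading drop = R_th/(R_th + R_L) ≤ 0.0230, so R_th ≤ R_L · ε/(1−ε) = 12.0 kΩ × 0.0230/0.9770 = 282 Ω.
(Any R1, R2 with R2/(R1+R2) = 0.327 and R1‖R2 ≤ 282 Ω will meet the spec.)

R_th ≤ 282 Ω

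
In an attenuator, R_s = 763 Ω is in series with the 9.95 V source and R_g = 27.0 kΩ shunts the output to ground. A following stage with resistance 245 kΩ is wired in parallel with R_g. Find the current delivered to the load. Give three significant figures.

I_L ≈ 0.0394 mA

R_g‖R_L = 24320 Ω; V_out = 9.95 × 24320/25080 = 9.647 V.
I_L = V_out / R_L = 9.647 / 245 kΩ = 0.0394 mA.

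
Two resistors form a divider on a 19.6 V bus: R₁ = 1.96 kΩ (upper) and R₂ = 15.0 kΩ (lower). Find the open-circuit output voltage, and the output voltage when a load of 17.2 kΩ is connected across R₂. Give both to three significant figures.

Unloaded: 17.3 V; loaded: 15.7 V

Open-circuit: V = 19.6 × 15.0/(1.96 + 15.0) = 17.3 V.
With the load, R₂ becomes R₂‖R_L = 8.012 kΩ, so V = 19.6 × 8.012/9.972 = 15.7 V.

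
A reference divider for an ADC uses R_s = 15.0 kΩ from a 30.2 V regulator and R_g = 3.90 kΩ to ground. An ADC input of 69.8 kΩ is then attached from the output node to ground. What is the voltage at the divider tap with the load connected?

V_out ≈ 5.97 V

The load sits in parallel with R_g: R_g‖R_L = (3.90 × 69.8) / (3.90 + 69.8) = 3.694 kΩ.
V_out = 30.2 × 3.694 / (15.0 + 3.694) = 30.2 × 3.694/18.69 = 5.97 V.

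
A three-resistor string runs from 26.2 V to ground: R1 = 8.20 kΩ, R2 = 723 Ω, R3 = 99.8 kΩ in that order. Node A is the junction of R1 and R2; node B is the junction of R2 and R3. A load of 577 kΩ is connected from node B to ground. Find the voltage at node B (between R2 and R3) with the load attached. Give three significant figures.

V ≈ 23.7 V

At node B, R3 is in parallel with the load: R3‖R_L = 85080 Ω.
Below node A the resistance is R2 + (R3‖R_L) = 85810 Ω, so V_A = 26.2 × 85810/94010 = 23.91 V.
Then V_B = V_A × (R3‖R_L)/(R2 + R3‖R_L) = 23.91 × 85080/85810 = 23.7 V.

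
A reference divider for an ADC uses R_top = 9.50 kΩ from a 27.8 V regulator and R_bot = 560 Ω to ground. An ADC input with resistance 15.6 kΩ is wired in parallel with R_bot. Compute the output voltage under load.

The load sits in parallel with R_bot: R_bot‖R_L = (560 × 15600) / (560 + 15600) = 540.6 Ω.
V_out = 27.8 × 540.6 / (9500 + 540.6) = 27.8 × 540.6/10040 = 1.50 V.

V_out ≈ 1.50 V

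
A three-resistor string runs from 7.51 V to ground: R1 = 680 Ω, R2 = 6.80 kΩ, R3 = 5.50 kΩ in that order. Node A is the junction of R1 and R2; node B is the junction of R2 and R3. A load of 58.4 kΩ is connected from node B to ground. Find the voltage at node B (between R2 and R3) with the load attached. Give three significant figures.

V ≈ 3.02 V

At node B, R3 is in parallel with the load: R3‖R_L = 5027 Ω.
Below node A the resistance is R2 + (R3‖R_L) = 11830 Ω, so V_A = 7.51 × 11830/12510 = 7.102 V.
Then V_B = V_A × (R3‖R_L)/(R2 + R3‖R_L) = 7.102 × 5027/11830 = 3.02 V.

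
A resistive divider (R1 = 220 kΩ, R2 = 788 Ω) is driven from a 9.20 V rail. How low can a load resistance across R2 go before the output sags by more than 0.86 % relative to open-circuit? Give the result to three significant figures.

Output resistance R_th = R1‖R2 = (220000 × 788)/220800 = 785.2 Ω.
The fractional drop is R_th/(R_th + R_L); requiring this ≤ 0.00860 gives R_L ≥ R_th(1/0.00860 − 1) = 785.2 × 115.3 = 90.5 kΩ.

R_L(min) ≈ 90.5 kΩ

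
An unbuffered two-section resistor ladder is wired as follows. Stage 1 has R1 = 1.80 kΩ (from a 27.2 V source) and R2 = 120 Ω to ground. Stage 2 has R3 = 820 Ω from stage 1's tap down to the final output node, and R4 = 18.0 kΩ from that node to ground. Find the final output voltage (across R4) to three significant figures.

V_out ≈ 1.62 V

Stage 2 presents R3+R4 = 18820 Ω as a load on stage 1's tap.
Stage 1's lower leg becomes R2‖(R3+R4) = 119.2 Ω, so V_mid = 27.2 × 119.2/1919 = 1.690 V.
Stage 2 is itself unloaded: V_out = V_mid × R4/(R3+R4) = 1.690 × 18000/18820 = 1.62 V.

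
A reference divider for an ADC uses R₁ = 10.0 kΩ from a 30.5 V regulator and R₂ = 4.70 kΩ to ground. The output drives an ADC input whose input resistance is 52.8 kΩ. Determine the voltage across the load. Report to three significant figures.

V_out ≈ 9.19 V

The load sits in parallel with R₂: R₂‖R_L = (4.70 × 52.8) / (4.70 + 52.8) = 4.316 kΩ.
V_out = 30.5 × 4.316 / (10.0 + 4.316) = 30.5 × 4.316/14.32 = 9.19 V.
(Unloaded it would have been 9.75 V.)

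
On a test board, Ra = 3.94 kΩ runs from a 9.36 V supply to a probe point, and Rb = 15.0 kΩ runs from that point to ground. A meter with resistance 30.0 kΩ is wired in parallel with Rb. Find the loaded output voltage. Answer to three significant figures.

The load sits in parallel with Rb: Rb‖R_L = (15.0 × 30.0) / (15.0 + 30.0) = 10.00 kΩ.
V_out = 9.36 × 10.00 / (3.94 + 10.00) = 9.36 × 10.00/13.94 = 6.71 V.
(Unloaded it would have been 7.41 V.)

V_out ≈ 6.71 V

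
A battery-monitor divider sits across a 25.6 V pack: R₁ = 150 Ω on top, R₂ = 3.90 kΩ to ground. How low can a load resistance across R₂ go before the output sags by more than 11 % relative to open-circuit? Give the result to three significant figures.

Output resistance R_th = R₁‖R₂ = (150 × 3900)/4050 = 144.4 Ω.
The fractional drop is R_th/(R_th + R_L); requiring this ≤ 0.110 gives R_L ≥ R_th(1/0.110 − 1) = 144.4 × 8.091 = 1.17 kΩ.

R_L(min) ≈ 1.17 kΩ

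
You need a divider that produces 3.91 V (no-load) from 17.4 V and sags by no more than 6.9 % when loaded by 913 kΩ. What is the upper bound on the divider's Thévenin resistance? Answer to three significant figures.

R_th ≤ 67.7 kΩ

Loading drop = R_th/(R_th + R_L) ≤ 0.0690, so R_th ≤ R_L · ε/(1−ε) = 913 kΩ × 0.0690/0.9310 = 67.7 kΩ.
(Any R1, R2 with R2/(R1+R2) = 0.225 and R1‖R2 ≤ 67.7 kΩ will meet the spec.)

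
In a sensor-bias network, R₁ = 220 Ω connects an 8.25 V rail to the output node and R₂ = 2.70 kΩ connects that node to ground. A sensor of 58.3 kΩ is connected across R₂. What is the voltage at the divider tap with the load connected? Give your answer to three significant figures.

V_out ≈ 7.60 V

The load sits in parallel with R₂: R₂‖R_L = (2700 × 58300) / (2700 + 58300) = 2580 Ω.
V_out = 8.25 × 2580 / (220 + 2580) = 8.25 × 2580/2800 = 7.60 V.
(Unloaded it would have been 7.63 V.)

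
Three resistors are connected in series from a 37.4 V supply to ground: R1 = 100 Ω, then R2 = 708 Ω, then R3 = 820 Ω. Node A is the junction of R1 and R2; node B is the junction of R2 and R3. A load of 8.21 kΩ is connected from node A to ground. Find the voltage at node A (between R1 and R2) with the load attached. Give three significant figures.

V ≈ 34.7 V

Below node A the series string R2+R3 = 1528 Ω sits in parallel with the 8210 Ω load: 1288 Ω.
V_A = 37.4 × 1288/(100 + 1288) = 34.7 V.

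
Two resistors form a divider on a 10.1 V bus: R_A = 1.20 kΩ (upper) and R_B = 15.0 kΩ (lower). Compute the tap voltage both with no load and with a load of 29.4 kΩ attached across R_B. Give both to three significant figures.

Open-circuit: V = 10.1 × 15.0/(1.20 + 15.0) = 9.35 V.
With the load, R_B becomes R_B‖R_L = 9.932 kΩ, so V = 10.1 × 9.932/11.13 = 9.01 V.

Unloaded: 9.35 V; loaded: 9.01 V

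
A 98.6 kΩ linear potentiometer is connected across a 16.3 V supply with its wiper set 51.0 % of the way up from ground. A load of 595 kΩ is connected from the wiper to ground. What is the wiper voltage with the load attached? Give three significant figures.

V ≈ 7.98 V

The wiper splits the pot into (1−α)R = 48.31 kΩ above and αR = 50.29 kΩ below.
Lower section ‖ load = 46.37 kΩ.
V_wiper = 16.3 × 46.37/(48.31 + 46.37) = 7.98 V.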